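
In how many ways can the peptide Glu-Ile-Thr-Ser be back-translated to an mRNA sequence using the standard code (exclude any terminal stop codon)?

144

Glu: 2 codons.
Ile: 3 codons.
Thr: 4 codons.
Ser: 6 codons.
2 × 3 × 4 × 6 = 144.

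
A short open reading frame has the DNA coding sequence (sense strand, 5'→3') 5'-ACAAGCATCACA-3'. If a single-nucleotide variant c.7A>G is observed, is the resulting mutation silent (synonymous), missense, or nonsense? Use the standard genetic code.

missense

Position 7 falls in codon 3: ATC → Ile.
After the substitution the codon is GTC → Val.
Ile ≠ Val, so this is a missense mutation.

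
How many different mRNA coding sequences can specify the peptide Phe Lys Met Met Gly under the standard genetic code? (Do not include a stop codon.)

16

Phe: 2 codons.
Lys: 2 codons.
Met: 1 codon.
Met: 1 codon.
Gly: 4 codons.
2 × 2 × 1 × 1 × 4 = 16.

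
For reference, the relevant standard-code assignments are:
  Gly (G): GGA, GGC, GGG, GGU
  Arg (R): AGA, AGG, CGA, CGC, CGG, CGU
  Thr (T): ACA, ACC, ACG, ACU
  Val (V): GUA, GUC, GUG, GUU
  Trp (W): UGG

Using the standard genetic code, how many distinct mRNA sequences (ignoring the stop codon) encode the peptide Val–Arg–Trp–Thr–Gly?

Val: 4 codons.
Arg: 6 codons.
Trp: 1 codon.
Thr: 4 codons.
Gly: 4 codons.
4 × 6 × 1 × 4 × 4 = 384.

384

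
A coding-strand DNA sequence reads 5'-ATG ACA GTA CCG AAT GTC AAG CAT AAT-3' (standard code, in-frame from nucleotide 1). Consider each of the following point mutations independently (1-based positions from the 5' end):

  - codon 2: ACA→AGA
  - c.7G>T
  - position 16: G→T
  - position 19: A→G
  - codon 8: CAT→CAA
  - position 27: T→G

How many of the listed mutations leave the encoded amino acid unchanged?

0

Codon 2: ACA (Thr) → AGA (Arg) — missense.
Codon 3: GTA (Val) → TTA (Leu) — missense.
Codon 6: GTC (Val) → TTC (Phe) — missense.
Codon 7: AAG (Lys) → GAG (Glu) — missense.
Codon 8: CAT (His) → CAA (Gln) — missense.
Codon 9: AAT (Asn) → AAG (Lys) — missense.
Synonymous: 0 of 6.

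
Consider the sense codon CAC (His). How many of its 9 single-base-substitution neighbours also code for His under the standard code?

Position 1: none → 0 synonymous.
Position 2: none → 0 synonymous.
Position 3: CAU → 1 synonymous.
Total: 0 + 0 + 1 = 1.

1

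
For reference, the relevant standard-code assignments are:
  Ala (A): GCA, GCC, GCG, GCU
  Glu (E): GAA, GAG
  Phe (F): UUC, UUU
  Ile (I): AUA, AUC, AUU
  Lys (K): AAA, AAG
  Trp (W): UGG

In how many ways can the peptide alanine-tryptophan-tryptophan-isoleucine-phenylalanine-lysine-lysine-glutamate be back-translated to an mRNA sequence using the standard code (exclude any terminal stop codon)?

192

Ala: 4 codons.
Trp: 1 codon.
Trp: 1 codon.
Ile: 3 codons.
Phe: 2 codons.
Lys: 2 codons.
Lys: 2 codons.
Glu: 2 codons.
4 × 1 × 1 × 3 × 2 × 2 × 2 × 2 = 192.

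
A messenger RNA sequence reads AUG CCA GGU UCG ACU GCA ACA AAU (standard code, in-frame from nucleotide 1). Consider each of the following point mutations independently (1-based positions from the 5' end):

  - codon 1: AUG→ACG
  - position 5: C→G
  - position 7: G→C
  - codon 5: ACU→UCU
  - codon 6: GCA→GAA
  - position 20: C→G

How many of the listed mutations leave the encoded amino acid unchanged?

0

Codon 1: AUG (Met) → ACG (Thr) — missense.
Codon 2: CCA (Pro) → CGA (Arg) — missense.
Codon 3: GGU (Gly) → CGU (Arg) — missense.
Codon 5: ACU (Thr) → UCU (Ser) — missense.
Codon 6: GCA (Ala) → GAA (Glu) — missense.
Codon 7: ACA (Thr) → AGA (Arg) — missense.
Synonymous: 0 of 6.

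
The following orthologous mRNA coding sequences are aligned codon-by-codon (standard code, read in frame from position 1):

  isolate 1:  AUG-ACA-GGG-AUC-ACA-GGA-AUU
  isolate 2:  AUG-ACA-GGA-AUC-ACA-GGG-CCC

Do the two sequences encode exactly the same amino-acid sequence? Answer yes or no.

Codon 1: AUG Met / AUG Met — identical.
Codon 2: ACA Thr / ACA Thr — identical.
Codon 3: GGG Gly / GGA Gly — synonymous.
Codon 4: AUC Ile / AUC Ile — identical.
Codon 5: ACA Thr / ACA Thr — identical.
Codon 6: GGA Gly / GGG Gly — synonymous.
Codon 7: AUU Ile / CCC Pro — nonsynonymous.
Nonsynonymous differences: 1 → different protein.

no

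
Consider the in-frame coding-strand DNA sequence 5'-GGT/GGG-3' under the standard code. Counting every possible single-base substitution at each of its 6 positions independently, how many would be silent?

6

Codon 1 (GGT, Gly): 3 synonymous substitutions.
Codon 2 (GGG, Gly): 3 synonymous substitutions.
Total: 3 + 3 = 6.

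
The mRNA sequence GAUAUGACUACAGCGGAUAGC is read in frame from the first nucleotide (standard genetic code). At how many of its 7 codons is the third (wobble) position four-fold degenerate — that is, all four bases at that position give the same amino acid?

3

Codon 1 GAU (Asp): third position 2-fold.
Codon 2 AUG (Met): third position 1-fold.
Codon 3 ACU (Thr): third position 4-fold.
Codon 4 ACA (Thr): third position 4-fold.
Codon 5 GCG (Ala): third position 4-fold.
Codon 6 GAU (Asp): third position 2-fold.
Codon 7 AGC (Ser): third position 2-fold.
Four-fold degenerate third positions: 3.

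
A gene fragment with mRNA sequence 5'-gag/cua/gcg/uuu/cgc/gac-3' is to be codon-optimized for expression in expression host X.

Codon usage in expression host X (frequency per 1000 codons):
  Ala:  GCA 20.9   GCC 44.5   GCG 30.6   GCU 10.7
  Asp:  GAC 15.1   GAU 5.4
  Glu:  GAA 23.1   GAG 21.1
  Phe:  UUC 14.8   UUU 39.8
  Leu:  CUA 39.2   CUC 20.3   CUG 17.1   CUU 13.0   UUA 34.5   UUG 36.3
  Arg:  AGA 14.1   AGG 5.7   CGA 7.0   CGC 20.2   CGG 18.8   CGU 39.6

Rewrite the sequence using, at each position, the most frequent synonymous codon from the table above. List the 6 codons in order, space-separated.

Codon 1 (Glu): best is GAA at 23.1.
Codon 2 (Leu): best is CUA at 39.2.
Codon 3 (Ala): best is GCC at 44.5.
Codon 4 (Phe): best is UUU at 39.8.
Codon 5 (Arg): best is CGU at 39.6.
Codon 6 (Asp): best is GAC at 15.1.

GAA CUA GCC UUU CGU GAC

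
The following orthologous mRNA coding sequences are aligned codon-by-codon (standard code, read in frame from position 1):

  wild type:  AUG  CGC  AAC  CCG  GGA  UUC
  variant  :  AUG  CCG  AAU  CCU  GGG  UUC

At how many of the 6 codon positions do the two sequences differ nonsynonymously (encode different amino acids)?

Codon 1: AUG Met / AUG Met — identical.
Codon 2: CGC Arg / CCG Pro — nonsynonymous.
Codon 3: AAC Asn / AAU Asn — synonymous.
Codon 4: CCG Pro / CCU Pro — synonymous.
Codon 5: GGA Gly / GGG Gly — synonymous.
Codon 6: UUC Phe / UUC Phe — identical.
Nonsynonymous differences: 1.

1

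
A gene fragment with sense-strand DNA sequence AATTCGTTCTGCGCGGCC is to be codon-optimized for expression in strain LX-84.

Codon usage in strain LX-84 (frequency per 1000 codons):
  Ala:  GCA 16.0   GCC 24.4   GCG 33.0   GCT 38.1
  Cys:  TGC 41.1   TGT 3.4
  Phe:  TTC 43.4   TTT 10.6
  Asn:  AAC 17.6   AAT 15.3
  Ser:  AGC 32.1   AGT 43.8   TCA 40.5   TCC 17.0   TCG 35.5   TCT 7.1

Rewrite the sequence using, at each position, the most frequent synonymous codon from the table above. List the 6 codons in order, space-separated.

AAC AGT TTC TGC GCT GCT

Codon 1 (Asn): best is AAC at 17.6.
Codon 2 (Ser): best is AGT at 43.8.
Codon 3 (Phe): best is TTC at 43.4.
Codon 4 (Cys): best is TGC at 41.1.
Codon 5 (Ala): best is GCT at 38.1.
Codon 6 (Ala): best is GCT at 38.1.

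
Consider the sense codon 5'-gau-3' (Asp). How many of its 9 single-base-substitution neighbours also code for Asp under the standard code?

1

Position 1: none → 0 synonymous.
Position 2: none → 0 synonymous.
Position 3: GAC → 1 synonymous.
Total: 0 + 0 + 1 = 1.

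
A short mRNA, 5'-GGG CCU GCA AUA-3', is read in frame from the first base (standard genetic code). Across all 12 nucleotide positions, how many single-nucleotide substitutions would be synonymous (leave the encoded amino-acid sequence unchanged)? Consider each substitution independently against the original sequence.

Codon 1 (GGG, Gly): 3 synonymous substitutions.
Codon 2 (CCU, Pro): 3 synonymous substitutions.
Codon 3 (GCA, Ala): 3 synonymous substitutions.
Codon 4 (AUA, Ile): 2 synonymous substitutions.
Total: 3 + 3 + 3 + 2 = 11.

11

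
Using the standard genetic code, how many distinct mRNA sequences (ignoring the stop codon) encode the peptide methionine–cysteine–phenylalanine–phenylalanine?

8

Met: 1 codon.
Cys: 2 codons.
Phe: 2 codons.
Phe: 2 codons.
1 × 2 × 2 × 2 = 8.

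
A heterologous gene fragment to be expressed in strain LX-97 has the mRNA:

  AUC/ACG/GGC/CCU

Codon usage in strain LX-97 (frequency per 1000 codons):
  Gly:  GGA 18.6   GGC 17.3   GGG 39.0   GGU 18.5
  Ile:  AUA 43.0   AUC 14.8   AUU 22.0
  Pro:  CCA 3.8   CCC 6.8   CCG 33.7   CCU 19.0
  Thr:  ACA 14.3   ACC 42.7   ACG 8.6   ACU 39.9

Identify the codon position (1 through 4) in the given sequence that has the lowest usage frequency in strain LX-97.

Codon 1 AUC (Ile): 14.8 per 1000.
Codon 2 ACG (Thr): 8.6 per 1000.
Codon 3 GGC (Gly): 17.3 per 1000.
Codon 4 CCU (Pro): 19.0 per 1000.
Lowest frequency is 8.6 at codon 2.

2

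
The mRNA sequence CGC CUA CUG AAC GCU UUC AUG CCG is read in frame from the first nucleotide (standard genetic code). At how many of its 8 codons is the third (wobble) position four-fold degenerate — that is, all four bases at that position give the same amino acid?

5

Codon 1 CGC (Arg): third position 4-fold.
Codon 2 CUA (Leu): third position 4-fold.
Codon 3 CUG (Leu): third position 4-fold.
Codon 4 AAC (Asn): third position 2-fold.
Codon 5 GCU (Ala): third position 4-fold.
Codon 6 UUC (Phe): third position 2-fold.
Codon 7 AUG (Met): third position 1-fold.
Codon 8 CCG (Pro): third position 4-fold.
Four-fold degenerate third positions: 5.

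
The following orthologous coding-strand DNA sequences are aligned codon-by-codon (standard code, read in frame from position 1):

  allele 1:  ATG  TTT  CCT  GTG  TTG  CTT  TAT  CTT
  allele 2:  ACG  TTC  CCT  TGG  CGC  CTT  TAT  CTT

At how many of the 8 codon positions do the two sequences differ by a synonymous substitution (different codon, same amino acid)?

1

Codon 1: ATG Met / ACG Thr — nonsynonymous.
Codon 2: TTT Phe / TTC Phe — synonymous.
Codon 3: CCT Pro / CCT Pro — identical.
Codon 4: GTG Val / TGG Trp — nonsynonymous.
Codon 5: TTG Leu / CGC Arg — nonsynonymous.
Codon 6: CTT Leu / CTT Leu — identical.
Codon 7: TAT Tyr / TAT Tyr — identical.
Codon 8: CTT Leu / CTT Leu — identical.
Synonymous differences: 1.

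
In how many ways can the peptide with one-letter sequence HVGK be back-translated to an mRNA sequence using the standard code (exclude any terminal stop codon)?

64

His: 2 codons.
Val: 4 codons.
Gly: 4 codons.
Lys: 2 codons.
2 × 4 × 4 × 2 = 64.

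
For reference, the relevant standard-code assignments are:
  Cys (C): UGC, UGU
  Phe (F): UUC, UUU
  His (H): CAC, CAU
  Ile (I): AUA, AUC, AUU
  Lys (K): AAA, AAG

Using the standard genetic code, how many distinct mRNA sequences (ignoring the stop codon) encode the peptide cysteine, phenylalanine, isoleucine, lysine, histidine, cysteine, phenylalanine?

192

Cys: 2 codons.
Phe: 2 codons.
Ile: 3 codons.
Lys: 2 codons.
His: 2 codons.
Cys: 2 codons.
Phe: 2 codons.
2 × 2 × 3 × 2 × 2 × 2 × 2 = 192.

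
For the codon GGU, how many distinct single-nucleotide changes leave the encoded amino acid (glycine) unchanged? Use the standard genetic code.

Position 1: none → 0 synonymous.
Position 2: none → 0 synonymous.
Position 3: GGC, GGA, GGG → 3 synonymous.
Total: 0 + 0 + 3 = 3.

3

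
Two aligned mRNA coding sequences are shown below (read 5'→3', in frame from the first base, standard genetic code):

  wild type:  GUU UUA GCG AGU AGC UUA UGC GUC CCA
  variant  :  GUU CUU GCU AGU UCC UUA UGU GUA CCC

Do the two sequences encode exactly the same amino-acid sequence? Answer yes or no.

Codon 1: GUU Val / GUU Val — identical.
Codon 2: UUA Leu / CUU Leu — synonymous.
Codon 3: GCG Ala / GCU Ala — synonymous.
Codon 4: AGU Ser / AGU Ser — identical.
Codon 5: AGC Ser / UCC Ser — synonymous.
Codon 6: UUA Leu / UUA Leu — identical.
Codon 7: UGC Cys / UGU Cys — synonymous.
Codon 8: GUC Val / GUA Val — synonymous.
Codon 9: CCA Pro / CCC Pro — synonymous.
Nonsynonymous differences: 0 → same protein.

yes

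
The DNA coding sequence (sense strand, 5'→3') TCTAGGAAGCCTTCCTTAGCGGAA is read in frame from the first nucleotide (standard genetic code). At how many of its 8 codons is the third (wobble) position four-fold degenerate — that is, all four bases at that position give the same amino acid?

4

Codon 1 TCT (Ser): third position 4-fold.
Codon 2 AGG (Arg): third position 2-fold.
Codon 3 AAG (Lys): third position 2-fold.
Codon 4 CCT (Pro): third position 4-fold.
Codon 5 TCC (Ser): third position 4-fold.
Codon 6 TTA (Leu): third position 2-fold.
Codon 7 GCG (Ala): third position 4-fold.
Codon 8 GAA (Glu): third position 2-fold.
Four-fold degenerate third positions: 4.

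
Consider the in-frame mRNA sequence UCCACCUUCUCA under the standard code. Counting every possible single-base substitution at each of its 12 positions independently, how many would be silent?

Codon 1 (UCC, Ser): 3 synonymous substitutions.
Codon 2 (ACC, Thr): 3 synonymous substitutions.
Codon 3 (UUC, Phe): 1 synonymous substitution.
Codon 4 (UCA, Ser): 3 synonymous substitutions.
Total: 3 + 3 + 1 + 3 = 10.

10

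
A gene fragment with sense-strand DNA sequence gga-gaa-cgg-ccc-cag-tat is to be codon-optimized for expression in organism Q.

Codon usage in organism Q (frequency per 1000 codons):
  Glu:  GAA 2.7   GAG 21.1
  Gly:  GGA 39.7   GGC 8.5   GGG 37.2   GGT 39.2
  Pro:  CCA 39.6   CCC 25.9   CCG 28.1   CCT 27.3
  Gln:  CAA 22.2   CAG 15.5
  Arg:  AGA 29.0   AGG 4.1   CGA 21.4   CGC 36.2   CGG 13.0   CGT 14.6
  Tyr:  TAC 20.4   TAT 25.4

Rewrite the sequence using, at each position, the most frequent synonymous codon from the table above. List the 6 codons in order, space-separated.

Codon 1 (Gly): best is GGA at 39.7.
Codon 2 (Glu): best is GAG at 21.1.
Codon 3 (Arg): best is CGC at 36.2.
Codon 4 (Pro): best is CCA at 39.6.
Codon 5 (Gln): best is CAA at 22.2.
Codon 6 (Tyr): best is TAT at 25.4.

GGA GAG CGC CCA CAA TAT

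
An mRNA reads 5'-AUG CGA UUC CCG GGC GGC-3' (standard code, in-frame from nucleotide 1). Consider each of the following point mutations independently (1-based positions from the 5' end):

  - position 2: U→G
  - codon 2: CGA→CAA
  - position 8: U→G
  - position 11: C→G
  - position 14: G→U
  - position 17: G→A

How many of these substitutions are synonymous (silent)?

0

Codon 1: AUG (Met) → AGG (Arg) — missense.
Codon 2: CGA (Arg) → CAA (Gln) — missense.
Codon 3: UUC (Phe) → UGC (Cys) — missense.
Codon 4: CCG (Pro) → CGG (Arg) — missense.
Codon 5: GGC (Gly) → GUC (Val) — missense.
Codon 6: GGC (Gly) → GAC (Asp) — missense.
Synonymous: 0 of 6.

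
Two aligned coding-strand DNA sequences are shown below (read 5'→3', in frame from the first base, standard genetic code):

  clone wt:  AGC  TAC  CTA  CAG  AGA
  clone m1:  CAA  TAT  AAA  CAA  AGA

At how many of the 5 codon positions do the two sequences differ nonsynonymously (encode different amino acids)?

2

Codon 1: AGC Ser / CAA Gln — nonsynonymous.
Codon 2: TAC Tyr / TAT Tyr — synonymous.
Codon 3: CTA Leu / AAA Lys — nonsynonymous.
Codon 4: CAG Gln / CAA Gln — synonymous.
Codon 5: AGA Arg / AGA Arg — identical.
Nonsynonymous differences: 2.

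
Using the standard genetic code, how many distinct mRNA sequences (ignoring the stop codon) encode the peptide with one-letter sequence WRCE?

Trp: 1 codon.
Arg: 6 codons.
Cys: 2 codons.
Glu: 2 codons.
1 × 6 × 2 × 2 = 24.

24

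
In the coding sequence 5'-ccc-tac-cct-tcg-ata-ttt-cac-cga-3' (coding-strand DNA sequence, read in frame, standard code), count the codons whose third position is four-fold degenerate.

4

Codon 1 CCC (Pro): third position 4-fold.
Codon 2 TAC (Tyr): third position 2-fold.
Codon 3 CCT (Pro): third position 4-fold.
Codon 4 TCG (Ser): third position 4-fold.
Codon 5 ATA (Ile): third position 3-fold.
Codon 6 TTT (Phe): third position 2-fold.
Codon 7 CAC (His): third position 2-fold.
Codon 8 CGA (Arg): third position 4-fold.
Four-fold degenerate third positions: 4.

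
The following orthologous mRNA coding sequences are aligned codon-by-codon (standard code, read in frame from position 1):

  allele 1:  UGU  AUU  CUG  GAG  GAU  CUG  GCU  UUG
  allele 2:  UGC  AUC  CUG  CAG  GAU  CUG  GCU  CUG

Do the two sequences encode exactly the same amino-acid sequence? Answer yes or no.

Codon 1: UGU Cys / UGC Cys — synonymous.
Codon 2: AUU Ile / AUC Ile — synonymous.
Codon 3: CUG Leu / CUG Leu — identical.
Codon 4: GAG Glu / CAG Gln — nonsynonymous.
Codon 5: GAU Asp / GAU Asp — identical.
Codon 6: CUG Leu / CUG Leu — identical.
Codon 7: GCU Ala / GCU Ala — identical.
Codon 8: UUG Leu / CUG Leu — synonymous.
Nonsynonymous differences: 1 → different protein.

no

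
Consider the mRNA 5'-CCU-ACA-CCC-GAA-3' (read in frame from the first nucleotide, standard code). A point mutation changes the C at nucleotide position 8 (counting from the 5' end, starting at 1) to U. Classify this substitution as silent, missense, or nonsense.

Position 8 falls in codon 3: CCC → Pro.
After the substitution the codon is CUC → Leu.
Pro ≠ Leu, so this is a missense mutation.

missense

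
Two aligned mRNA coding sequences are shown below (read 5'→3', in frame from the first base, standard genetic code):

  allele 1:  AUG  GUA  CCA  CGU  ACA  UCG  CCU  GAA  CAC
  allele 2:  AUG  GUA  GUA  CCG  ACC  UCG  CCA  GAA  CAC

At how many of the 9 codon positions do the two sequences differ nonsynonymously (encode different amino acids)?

2

Codon 1: AUG Met / AUG Met — identical.
Codon 2: GUA Val / GUA Val — identical.
Codon 3: CCA Pro / GUA Val — nonsynonymous.
Codon 4: CGU Arg / CCG Pro — nonsynonymous.
Codon 5: ACA Thr / ACC Thr — synonymous.
Codon 6: UCG Ser / UCG Ser — identical.
Codon 7: CCU Pro / CCA Pro — synonymous.
Codon 8: GAA Glu / GAA Glu — identical.
Codon 9: CAC His / CAC His — identical.
Nonsynonymous differences: 2.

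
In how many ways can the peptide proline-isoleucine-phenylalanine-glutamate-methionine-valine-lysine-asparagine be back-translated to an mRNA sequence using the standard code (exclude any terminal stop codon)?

Pro: 4 codons.
Ile: 3 codons.
Phe: 2 codons.
Glu: 2 codons.
Met: 1 codon.
Val: 4 codons.
Lys: 2 codons.
Asn: 2 codons.
4 × 3 × 2 × 2 × 1 × 4 × 2 × 2 = 768.

768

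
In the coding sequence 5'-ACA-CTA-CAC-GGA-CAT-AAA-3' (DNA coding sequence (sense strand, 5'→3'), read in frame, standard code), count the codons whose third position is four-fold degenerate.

Codon 1 ACA (Thr): third position 4-fold.
Codon 2 CTA (Leu): third position 4-fold.
Codon 3 CAC (His): third position 2-fold.
Codon 4 GGA (Gly): third position 4-fold.
Codon 5 CAT (His): third position 2-fold.
Codon 6 AAA (Lys): third position 2-fold.
Four-fold degenerate third positions: 3.

3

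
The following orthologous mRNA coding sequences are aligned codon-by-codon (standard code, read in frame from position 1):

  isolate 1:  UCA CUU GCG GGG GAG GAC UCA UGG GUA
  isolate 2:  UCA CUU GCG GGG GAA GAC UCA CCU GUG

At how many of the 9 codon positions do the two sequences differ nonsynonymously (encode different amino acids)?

1

Codon 1: UCA Ser / UCA Ser — identical.
Codon 2: CUU Leu / CUU Leu — identical.
Codon 3: GCG Ala / GCG Ala — identical.
Codon 4: GGG Gly / GGG Gly — identical.
Codon 5: GAG Glu / GAA Glu — synonymous.
Codon 6: GAC Asp / GAC Asp — identical.
Codon 7: UCA Ser / UCA Ser — identical.
Codon 8: UGG Trp / CCU Pro — nonsynonymous.
Codon 9: GUA Val / GUG Val — synonymous.
Nonsynonymous differences: 1.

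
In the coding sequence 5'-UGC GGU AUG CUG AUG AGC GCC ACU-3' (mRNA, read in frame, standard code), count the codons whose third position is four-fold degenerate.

Codon 1 UGC (Cys): third position 2-fold.
Codon 2 GGU (Gly): third position 4-fold.
Codon 3 AUG (Met): third position 1-fold.
Codon 4 CUG (Leu): third position 4-fold.
Codon 5 AUG (Met): third position 1-fold.
Codon 6 AGC (Ser): third position 2-fold.
Codon 7 GCC (Ala): third position 4-fold.
Codon 8 ACU (Thr): third position 4-fold.
Four-fold degenerate third positions: 4.

4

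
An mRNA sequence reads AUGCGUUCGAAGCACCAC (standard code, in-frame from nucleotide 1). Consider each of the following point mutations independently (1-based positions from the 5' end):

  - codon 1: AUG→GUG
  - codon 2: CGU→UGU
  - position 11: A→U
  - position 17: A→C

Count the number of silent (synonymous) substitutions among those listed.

0

Codon 1: AUG (Met) → GUG (Val) — missense.
Codon 2: CGU (Arg) → UGU (Cys) — missense.
Codon 4: AAG (Lys) → AUG (Met) — missense.
Codon 6: CAC (His) → CCC (Pro) — missense.
Synonymous: 0 of 4.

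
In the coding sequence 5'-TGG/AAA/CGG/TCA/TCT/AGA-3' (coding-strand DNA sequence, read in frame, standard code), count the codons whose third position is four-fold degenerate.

Codon 1 TGG (Trp): third position 1-fold.
Codon 2 AAA (Lys): third position 2-fold.
Codon 3 CGG (Arg): third position 4-fold.
Codon 4 TCA (Ser): third position 4-fold.
Codon 5 TCT (Ser): third position 4-fold.
Codon 6 AGA (Arg): third position 2-fold.
Four-fold degenerate third positions: 3.

3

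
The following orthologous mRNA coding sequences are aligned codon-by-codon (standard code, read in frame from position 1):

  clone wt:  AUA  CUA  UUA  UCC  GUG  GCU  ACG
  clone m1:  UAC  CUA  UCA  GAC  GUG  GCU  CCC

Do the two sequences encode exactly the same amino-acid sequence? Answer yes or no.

Codon 1: AUA Ile / UAC Tyr — nonsynonymous.
Codon 2: CUA Leu / CUA Leu — identical.
Codon 3: UUA Leu / UCA Ser — nonsynonymous.
Codon 4: UCC Ser / GAC Asp — nonsynonymous.
Codon 5: GUG Val / GUG Val — identical.
Codon 6: GCU Ala / GCU Ala — identical.
Codon 7: ACG Thr / CCC Pro — nonsynonymous.
Nonsynonymous differences: 4 → different protein.

no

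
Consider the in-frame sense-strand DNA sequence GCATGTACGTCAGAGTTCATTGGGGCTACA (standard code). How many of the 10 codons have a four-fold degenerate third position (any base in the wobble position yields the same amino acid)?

6

Codon 1 GCA (Ala): third position 4-fold.
Codon 2 TGT (Cys): third position 2-fold.
Codon 3 ACG (Thr): third position 4-fold.
Codon 4 TCA (Ser): third position 4-fold.
Codon 5 GAG (Glu): third position 2-fold.
Codon 6 TTC (Phe): third position 2-fold.
Codon 7 ATT (Ile): third position 3-fold.
Codon 8 GGG (Gly): third position 4-fold.
Codon 9 GCT (Ala): third position 4-fold.
Codon 10 ACA (Thr): third position 4-fold.
Four-fold degenerate third positions: 6.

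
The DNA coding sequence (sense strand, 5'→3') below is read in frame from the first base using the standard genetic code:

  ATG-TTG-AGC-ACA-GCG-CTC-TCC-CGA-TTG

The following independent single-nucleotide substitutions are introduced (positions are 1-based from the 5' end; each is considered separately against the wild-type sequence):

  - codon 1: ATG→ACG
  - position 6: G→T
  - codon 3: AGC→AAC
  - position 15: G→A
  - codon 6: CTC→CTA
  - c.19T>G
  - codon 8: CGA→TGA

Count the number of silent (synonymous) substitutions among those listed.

Codon 1: ATG (Met) → ACG (Thr) — missense.
Codon 2: TTG (Leu) → TTT (Phe) — missense.
Codon 3: AGC (Ser) → AAC (Asn) — missense.
Codon 5: GCG (Ala) → GCA (Ala) — synonymous.
Codon 6: CTC (Leu) → CTA (Leu) — synonymous.
Codon 7: TCC (Ser) → GCC (Ala) — missense.
Codon 8: CGA (Arg) → TGA (Stop) — nonsense.
Synonymous: 2 of 7.

2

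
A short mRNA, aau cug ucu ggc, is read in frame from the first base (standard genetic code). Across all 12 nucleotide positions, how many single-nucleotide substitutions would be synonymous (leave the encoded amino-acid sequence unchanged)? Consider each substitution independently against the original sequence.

Codon 1 (AAU, Asn): 1 synonymous substitution.
Codon 2 (CUG, Leu): 4 synonymous substitutions.
Codon 3 (UCU, Ser): 3 synonymous substitutions.
Codon 4 (GGC, Gly): 3 synonymous substitutions.
Total: 1 + 4 + 3 + 3 = 11.

11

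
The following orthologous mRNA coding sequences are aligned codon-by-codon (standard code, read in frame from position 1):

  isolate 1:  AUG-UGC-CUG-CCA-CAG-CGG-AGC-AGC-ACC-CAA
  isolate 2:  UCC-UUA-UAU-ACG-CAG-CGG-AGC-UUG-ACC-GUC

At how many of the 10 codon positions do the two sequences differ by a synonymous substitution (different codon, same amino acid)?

0

Codon 1: AUG Met / UCC Ser — nonsynonymous.
Codon 2: UGC Cys / UUA Leu — nonsynonymous.
Codon 3: CUG Leu / UAU Tyr — nonsynonymous.
Codon 4: CCA Pro / ACG Thr — nonsynonymous.
Codon 5: CAG Gln / CAG Gln — identical.
Codon 6: CGG Arg / CGG Arg — identical.
Codon 7: AGC Ser / AGC Ser — identical.
Codon 8: AGC Ser / UUG Leu — nonsynonymous.
Codon 9: ACC Thr / ACC Thr — identical.
Codon 10: CAA Gln / GUC Val — nonsynonymous.
Synonymous differences: 0.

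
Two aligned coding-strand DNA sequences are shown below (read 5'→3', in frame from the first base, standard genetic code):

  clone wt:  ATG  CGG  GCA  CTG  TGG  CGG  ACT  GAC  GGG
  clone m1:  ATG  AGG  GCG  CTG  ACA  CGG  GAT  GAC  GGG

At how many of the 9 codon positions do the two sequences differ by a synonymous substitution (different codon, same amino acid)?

2

Codon 1: ATG Met / ATG Met — identical.
Codon 2: CGG Arg / AGG Arg — synonymous.
Codon 3: GCA Ala / GCG Ala — synonymous.
Codon 4: CTG Leu / CTG Leu — identical.
Codon 5: TGG Trp / ACA Thr — nonsynonymous.
Codon 6: CGG Arg / CGG Arg — identical.
Codon 7: ACT Thr / GAT Asp — nonsynonymous.
Codon 8: GAC Asp / GAC Asp — identical.
Codon 9: GGG Gly / GGG Gly — identical.
Synonymous differences: 2.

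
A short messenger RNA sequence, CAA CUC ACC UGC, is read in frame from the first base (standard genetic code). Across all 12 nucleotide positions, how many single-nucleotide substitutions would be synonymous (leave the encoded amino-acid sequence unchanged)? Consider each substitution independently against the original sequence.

Codon 1 (CAA, Gln): 1 synonymous substitution.
Codon 2 (CUC, Leu): 3 synonymous substitutions.
Codon 3 (ACC, Thr): 3 synonymous substitutions.
Codon 4 (UGC, Cys): 1 synonymous substitution.
Total: 1 + 3 + 3 + 1 = 8.

8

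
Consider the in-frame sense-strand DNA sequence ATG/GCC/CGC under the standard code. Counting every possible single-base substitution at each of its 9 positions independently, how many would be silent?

6

Codon 1 (ATG, Met): 0 synonymous substitutions.
Codon 2 (GCC, Ala): 3 synonymous substitutions.
Codon 3 (CGC, Arg): 3 synonymous substitutions.
Total: 0 + 3 + 3 = 6.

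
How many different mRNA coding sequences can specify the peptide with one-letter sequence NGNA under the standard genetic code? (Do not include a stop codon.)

Asn: 2 codons.
Gly: 4 codons.
Asn: 2 codons.
Ala: 4 codons.
2 × 4 × 2 × 4 = 64.

64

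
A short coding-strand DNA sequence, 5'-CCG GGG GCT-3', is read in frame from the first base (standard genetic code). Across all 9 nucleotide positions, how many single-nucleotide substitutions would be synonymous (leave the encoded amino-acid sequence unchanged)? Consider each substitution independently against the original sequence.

Codon 1 (CCG, Pro): 3 synonymous substitutions.
Codon 2 (GGG, Gly): 3 synonymous substitutions.
Codon 3 (GCT, Ala): 3 synonymous substitutions.
Total: 3 + 3 + 3 = 9.

9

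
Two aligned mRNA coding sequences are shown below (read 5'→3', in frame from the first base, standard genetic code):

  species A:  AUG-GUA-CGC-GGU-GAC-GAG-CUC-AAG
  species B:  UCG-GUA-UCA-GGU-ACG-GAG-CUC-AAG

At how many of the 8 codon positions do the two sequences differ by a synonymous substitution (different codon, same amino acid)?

Codon 1: AUG Met / UCG Ser — nonsynonymous.
Codon 2: GUA Val / GUA Val — identical.
Codon 3: CGC Arg / UCA Ser — nonsynonymous.
Codon 4: GGU Gly / GGU Gly — identical.
Codon 5: GAC Asp / ACG Thr — nonsynonymous.
Codon 6: GAG Glu / GAG Glu — identical.
Codon 7: CUC Leu / CUC Leu — identical.
Codon 8: AAG Lys / AAG Lys — identical.
Synonymous differences: 0.

0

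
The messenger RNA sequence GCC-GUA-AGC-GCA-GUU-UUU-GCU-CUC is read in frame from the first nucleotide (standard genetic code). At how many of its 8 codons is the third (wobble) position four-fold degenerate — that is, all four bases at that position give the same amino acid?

Codon 1 GCC (Ala): third position 4-fold.
Codon 2 GUA (Val): third position 4-fold.
Codon 3 AGC (Ser): third position 2-fold.
Codon 4 GCA (Ala): third position 4-fold.
Codon 5 GUU (Val): third position 4-fold.
Codon 6 UUU (Phe): third position 2-fold.
Codon 7 GCU (Ala): third position 4-fold.
Codon 8 CUC (Leu): third position 4-fold.
Four-fold degenerate third positions: 6.

6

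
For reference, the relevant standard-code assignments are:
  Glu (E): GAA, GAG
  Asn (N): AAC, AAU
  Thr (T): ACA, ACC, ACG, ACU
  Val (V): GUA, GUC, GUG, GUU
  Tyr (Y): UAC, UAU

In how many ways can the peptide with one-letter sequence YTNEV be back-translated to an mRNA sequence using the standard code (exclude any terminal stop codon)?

Tyr: 2 codons.
Thr: 4 codons.
Asn: 2 codons.
Glu: 2 codons.
Val: 4 codons.
2 × 4 × 2 × 2 × 4 = 128.

128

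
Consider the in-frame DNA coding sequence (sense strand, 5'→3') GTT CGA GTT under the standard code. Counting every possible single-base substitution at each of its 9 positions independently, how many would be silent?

Codon 1 (GTT, Val): 3 synonymous substitutions.
Codon 2 (CGA, Arg): 4 synonymous substitutions.
Codon 3 (GTT, Val): 3 synonymous substitutions.
Total: 3 + 4 + 3 = 10.

10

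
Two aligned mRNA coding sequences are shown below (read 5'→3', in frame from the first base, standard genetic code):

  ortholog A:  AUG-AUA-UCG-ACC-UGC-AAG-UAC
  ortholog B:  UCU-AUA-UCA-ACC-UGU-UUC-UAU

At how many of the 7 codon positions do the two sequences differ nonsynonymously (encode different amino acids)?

2

Codon 1: AUG Met / UCU Ser — nonsynonymous.
Codon 2: AUA Ile / AUA Ile — identical.
Codon 3: UCG Ser / UCA Ser — synonymous.
Codon 4: ACC Thr / ACC Thr — identical.
Codon 5: UGC Cys / UGU Cys — synonymous.
Codon 6: AAG Lys / UUC Phe — nonsynonymous.
Codon 7: UAC Tyr / UAU Tyr — synonymous.
Nonsynonymous differences: 2.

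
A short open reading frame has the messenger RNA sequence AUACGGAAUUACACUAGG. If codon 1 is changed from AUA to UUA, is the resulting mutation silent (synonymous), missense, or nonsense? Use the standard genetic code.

Position 1 falls in codon 1: AUA → Ile.
After the substitution the codon is UUA → Leu.
Ile ≠ Leu, so this is a missense mutation.

missense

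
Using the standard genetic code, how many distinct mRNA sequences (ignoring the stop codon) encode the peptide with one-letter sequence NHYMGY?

64

Asn: 2 codons.
His: 2 codons.
Tyr: 2 codons.
Met: 1 codon.
Gly: 4 codons.
Tyr: 2 codons.
2 × 2 × 2 × 1 × 4 × 2 = 64.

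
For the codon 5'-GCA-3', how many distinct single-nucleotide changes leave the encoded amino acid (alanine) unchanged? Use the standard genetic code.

3

Position 1: none → 0 synonymous.
Position 2: none → 0 synonymous.
Position 3: GCT, GCC, GCG → 3 synonymous.
Total: 0 + 0 + 3 = 3.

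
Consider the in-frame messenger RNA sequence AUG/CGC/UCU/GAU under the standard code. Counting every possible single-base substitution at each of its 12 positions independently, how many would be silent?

7

Codon 1 (AUG, Met): 0 synonymous substitutions.
Codon 2 (CGC, Arg): 3 synonymous substitutions.
Codon 3 (UCU, Ser): 3 synonymous substitutions.
Codon 4 (GAU, Asp): 1 synonymous substitution.
Total: 0 + 3 + 3 + 1 = 7.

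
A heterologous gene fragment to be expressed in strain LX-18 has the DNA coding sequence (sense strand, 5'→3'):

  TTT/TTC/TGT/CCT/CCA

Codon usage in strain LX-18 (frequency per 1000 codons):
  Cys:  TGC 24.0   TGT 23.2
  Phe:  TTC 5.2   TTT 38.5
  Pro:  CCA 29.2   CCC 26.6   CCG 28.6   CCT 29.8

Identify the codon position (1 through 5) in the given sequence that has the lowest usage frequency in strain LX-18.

Codon 1 TTT (Phe): 38.5 per 1000.
Codon 2 TTC (Phe): 5.2 per 1000.
Codon 3 TGT (Cys): 23.2 per 1000.
Codon 4 CCT (Pro): 29.8 per 1000.
Codon 5 CCA (Pro): 29.2 per 1000.
Lowest frequency is 5.2 at codon 2.

2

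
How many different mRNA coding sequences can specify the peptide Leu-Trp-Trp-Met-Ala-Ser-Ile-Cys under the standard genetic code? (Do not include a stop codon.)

Leu: 6 codons.
Trp: 1 codon.
Trp: 1 codon.
Met: 1 codon.
Ala: 4 codons.
Ser: 6 codons.
Ile: 3 codons.
Cys: 2 codons.
6 × 1 × 1 × 1 × 4 × 6 × 3 × 2 = 864.

864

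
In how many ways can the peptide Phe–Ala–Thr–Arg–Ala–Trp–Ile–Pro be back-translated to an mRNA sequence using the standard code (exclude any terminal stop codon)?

9216

Phe: 2 codons.
Ala: 4 codons.
Thr: 4 codons.
Arg: 6 codons.
Ala: 4 codons.
Trp: 1 codon.
Ile: 3 codons.
Pro: 4 codons.
2 × 4 × 4 × 6 × 4 × 1 × 3 × 4 = 9216.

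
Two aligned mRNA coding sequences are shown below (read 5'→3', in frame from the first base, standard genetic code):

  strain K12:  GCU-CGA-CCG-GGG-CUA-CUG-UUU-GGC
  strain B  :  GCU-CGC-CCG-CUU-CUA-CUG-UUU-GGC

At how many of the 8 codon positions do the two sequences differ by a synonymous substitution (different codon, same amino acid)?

Codon 1: GCU Ala / GCU Ala — identical.
Codon 2: CGA Arg / CGC Arg — synonymous.
Codon 3: CCG Pro / CCG Pro — identical.
Codon 4: GGG Gly / CUU Leu — nonsynonymous.
Codon 5: CUA Leu / CUA Leu — identical.
Codon 6: CUG Leu / CUG Leu — identical.
Codon 7: UUU Phe / UUU Phe — identical.
Codon 8: GGC Gly / GGC Gly — identical.
Synonymous differences: 1.

1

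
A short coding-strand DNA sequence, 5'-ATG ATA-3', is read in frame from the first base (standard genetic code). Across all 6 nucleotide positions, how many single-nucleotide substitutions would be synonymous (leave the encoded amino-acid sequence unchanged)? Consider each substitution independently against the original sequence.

2

Codon 1 (ATG, Met): 0 synonymous substitutions.
Codon 2 (ATA, Ile): 2 synonymous substitutions.
Total: 0 + 2 = 2.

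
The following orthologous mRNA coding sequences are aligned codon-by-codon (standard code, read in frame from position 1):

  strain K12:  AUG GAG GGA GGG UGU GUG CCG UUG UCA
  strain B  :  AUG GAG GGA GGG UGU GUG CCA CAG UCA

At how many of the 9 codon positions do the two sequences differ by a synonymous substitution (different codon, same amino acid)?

Codon 1: AUG Met / AUG Met — identical.
Codon 2: GAG Glu / GAG Glu — identical.
Codon 3: GGA Gly / GGA Gly — identical.
Codon 4: GGG Gly / GGG Gly — identical.
Codon 5: UGU Cys / UGU Cys — identical.
Codon 6: GUG Val / GUG Val — identical.
Codon 7: CCG Pro / CCA Pro — synonymous.
Codon 8: UUG Leu / CAG Gln — nonsynonymous.
Codon 9: UCA Ser / UCA Ser — identical.
Synonymous differences: 1.

1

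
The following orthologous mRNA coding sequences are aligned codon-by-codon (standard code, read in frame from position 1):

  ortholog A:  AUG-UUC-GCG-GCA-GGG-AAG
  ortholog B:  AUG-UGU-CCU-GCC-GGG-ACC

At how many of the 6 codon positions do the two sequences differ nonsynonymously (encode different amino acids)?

Codon 1: AUG Met / AUG Met — identical.
Codon 2: UUC Phe / UGU Cys — nonsynonymous.
Codon 3: GCG Ala / CCU Pro — nonsynonymous.
Codon 4: GCA Ala / GCC Ala — synonymous.
Codon 5: GGG Gly / GGG Gly — identical.
Codon 6: AAG Lys / ACC Thr — nonsynonymous.
Nonsynonymous differences: 3.

3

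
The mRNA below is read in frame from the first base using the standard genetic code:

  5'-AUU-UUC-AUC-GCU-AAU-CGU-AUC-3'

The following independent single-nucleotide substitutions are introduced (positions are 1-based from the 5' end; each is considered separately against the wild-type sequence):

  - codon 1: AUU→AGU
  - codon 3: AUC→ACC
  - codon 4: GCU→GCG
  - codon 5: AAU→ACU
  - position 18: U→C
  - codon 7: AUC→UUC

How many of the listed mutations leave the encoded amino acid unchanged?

2

Codon 1: AUU (Ile) → AGU (Ser) — missense.
Codon 3: AUC (Ile) → ACC (Thr) — missense.
Codon 4: GCU (Ala) → GCG (Ala) — synonymous.
Codon 5: AAU (Asn) → ACU (Thr) — missense.
Codon 6: CGU (Arg) → CGC (Arg) — synonymous.
Codon 7: AUC (Ile) → UUC (Phe) — missense.
Synonymous: 2 of 6.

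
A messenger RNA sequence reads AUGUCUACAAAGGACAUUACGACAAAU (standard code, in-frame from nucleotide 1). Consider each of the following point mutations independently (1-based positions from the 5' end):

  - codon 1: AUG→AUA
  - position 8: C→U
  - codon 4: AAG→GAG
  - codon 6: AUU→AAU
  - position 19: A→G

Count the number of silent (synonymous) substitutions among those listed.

0

Codon 1: AUG (Met) → AUA (Ile) — missense.
Codon 3: ACA (Thr) → AUA (Ile) — missense.
Codon 4: AAG (Lys) → GAG (Glu) — missense.
Codon 6: AUU (Ile) → AAU (Asn) — missense.
Codon 7: ACG (Thr) → GCG (Ala) — missense.
Synonymous: 0 of 5.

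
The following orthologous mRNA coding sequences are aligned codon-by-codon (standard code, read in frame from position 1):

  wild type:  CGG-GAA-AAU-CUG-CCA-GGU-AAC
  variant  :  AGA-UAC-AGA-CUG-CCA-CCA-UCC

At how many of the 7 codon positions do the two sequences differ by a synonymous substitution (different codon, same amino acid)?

Codon 1: CGG Arg / AGA Arg — synonymous.
Codon 2: GAA Glu / UAC Tyr — nonsynonymous.
Codon 3: AAU Asn / AGA Arg — nonsynonymous.
Codon 4: CUG Leu / CUG Leu — identical.
Codon 5: CCA Pro / CCA Pro — identical.
Codon 6: GGU Gly / CCA Pro — nonsynonymous.
Codon 7: AAC Asn / UCC Ser — nonsynonymous.
Synonymous differences: 1.

1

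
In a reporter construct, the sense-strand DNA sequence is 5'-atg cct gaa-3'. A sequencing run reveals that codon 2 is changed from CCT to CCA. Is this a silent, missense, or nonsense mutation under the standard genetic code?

silent

Position 6 falls in codon 2: CCT → Pro.
After the substitution the codon is CCA → Pro.
Both encode Pro, so the change is synonymous.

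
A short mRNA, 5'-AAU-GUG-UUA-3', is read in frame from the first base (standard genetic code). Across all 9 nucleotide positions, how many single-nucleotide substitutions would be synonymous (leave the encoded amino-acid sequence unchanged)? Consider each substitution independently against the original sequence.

6

Codon 1 (AAU, Asn): 1 synonymous substitution.
Codon 2 (GUG, Val): 3 synonymous substitutions.
Codon 3 (UUA, Leu): 2 synonymous substitutions.
Total: 1 + 3 + 2 = 6.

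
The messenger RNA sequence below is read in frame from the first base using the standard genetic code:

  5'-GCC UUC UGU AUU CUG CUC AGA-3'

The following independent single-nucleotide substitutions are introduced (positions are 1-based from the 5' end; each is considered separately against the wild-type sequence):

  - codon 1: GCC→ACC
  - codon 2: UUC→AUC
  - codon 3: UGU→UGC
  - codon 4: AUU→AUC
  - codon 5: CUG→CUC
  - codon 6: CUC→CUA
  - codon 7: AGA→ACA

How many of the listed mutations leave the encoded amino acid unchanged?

Codon 1: GCC (Ala) → ACC (Thr) — missense.
Codon 2: UUC (Phe) → AUC (Ile) — missense.
Codon 3: UGU (Cys) → UGC (Cys) — synonymous.
Codon 4: AUU (Ile) → AUC (Ile) — synonymous.
Codon 5: CUG (Leu) → CUC (Leu) — synonymous.
Codon 6: CUC (Leu) → CUA (Leu) — synonymous.
Codon 7: AGA (Arg) → ACA (Thr) — missense.
Synonymous: 4 of 7.

4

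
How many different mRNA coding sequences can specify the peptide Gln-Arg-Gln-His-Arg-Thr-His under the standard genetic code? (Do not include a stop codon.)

2304

Gln: 2 codons.
Arg: 6 codons.
Gln: 2 codons.
His: 2 codons.
Arg: 6 codons.
Thr: 4 codons.
His: 2 codons.
2 × 6 × 2 × 2 × 6 × 4 × 2 = 2304.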